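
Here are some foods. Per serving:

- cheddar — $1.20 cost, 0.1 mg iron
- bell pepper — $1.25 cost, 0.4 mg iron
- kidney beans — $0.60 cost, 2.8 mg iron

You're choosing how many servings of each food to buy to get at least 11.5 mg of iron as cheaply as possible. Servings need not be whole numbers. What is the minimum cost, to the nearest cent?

$2.46

Cost per mg of iron: kidney beans $0.2143, bell pepper $3.1250, cheddar $12.0000.
With no serving limits, use only kidney beans: 11.5 mg / 2.8 mg = 4.107 servings × $0.60 = $2.46.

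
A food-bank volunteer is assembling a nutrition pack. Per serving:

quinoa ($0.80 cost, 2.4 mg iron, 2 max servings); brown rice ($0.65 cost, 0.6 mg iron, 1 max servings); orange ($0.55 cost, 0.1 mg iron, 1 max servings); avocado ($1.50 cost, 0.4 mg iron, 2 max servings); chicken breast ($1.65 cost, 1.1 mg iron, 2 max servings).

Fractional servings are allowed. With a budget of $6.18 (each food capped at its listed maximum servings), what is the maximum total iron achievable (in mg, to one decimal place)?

7.8 mg

Iron per dollar: quinoa 3, brown rice 0.9231, chicken breast 0.6667, avocado 0.2667, orange 0.1818.
Take 2 servings of quinoa: spends $1.60, +4.8 mg iron (running total 4.8 mg).
Take 1 serving of brown rice: spends $0.65, +0.6 mg iron (running total 5.4 mg).
Take 2 servings of chicken breast: spends $3.30, +2.2 mg iron (running total 7.6 mg).
Take 0.42 servings of avocado: spends $0.63, +0.2 mg iron (running total 7.8 mg).
Filling greedily by iron-per-dollar is optimal for one linear limit, giving 7.8 mg.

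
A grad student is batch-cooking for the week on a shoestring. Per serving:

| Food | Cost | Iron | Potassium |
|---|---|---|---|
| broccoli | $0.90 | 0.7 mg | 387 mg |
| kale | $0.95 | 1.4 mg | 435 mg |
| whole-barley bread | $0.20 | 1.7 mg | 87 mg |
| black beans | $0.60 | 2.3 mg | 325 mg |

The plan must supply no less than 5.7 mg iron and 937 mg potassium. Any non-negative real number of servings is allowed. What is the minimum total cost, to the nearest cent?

For a min-cost LP with two ≥-constraints, a basic feasible solution has at most two positive variables.
broccoli only: max(5.7/0.7, 937/387) = 8.143 servings → $7.33.
kale only: max(5.7/1.4, 937/435) = 4.071 servings → $3.87.
whole-barley bread only: max(5.7/1.7, 937/87) = 10.77 servings → $2.15.
black beans only: max(5.7/2.3, 937/325) = 2.883 servings → $1.73.
broccoli + kale: the both-tight solution has a negative serving — not a feasible corner.
broccoli + whole-barley bread with both tight: 1.838 servings and 2.596 servings → $2.17.
broccoli + black beans with both tight: 0.4567 servings and 2.339 servings → $1.81.
kale + whole-barley bread with both tight: 1.776 servings and 1.89 servings → $2.07.
kale + black beans with both tight: 0.5547 servings and 2.141 servings → $1.81.
whole-barley bread + black beans with both targets exact would need a negative amount; discard.
The minimum over all feasible corners is $1.73.

$1.73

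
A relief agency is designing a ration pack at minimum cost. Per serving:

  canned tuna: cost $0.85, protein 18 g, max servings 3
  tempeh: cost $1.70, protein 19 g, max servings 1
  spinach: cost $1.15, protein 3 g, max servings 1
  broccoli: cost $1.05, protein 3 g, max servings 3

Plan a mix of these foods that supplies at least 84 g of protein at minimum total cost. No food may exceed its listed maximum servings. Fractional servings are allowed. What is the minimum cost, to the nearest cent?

Cost per g of protein: canned tuna $0.0472, tempeh $0.0895, broccoli $0.3500, spinach $0.3833.
Take 3 servings of canned tuna: +54.0 g protein for $2.55 (total $2.55, still need 30.0 g).
Take 1 serving of tempeh: +19.0 g protein for $1.70 (total $4.25, still need 11.0 g).
Take 3 servings of broccoli: +9.0 g protein for $3.15 (total $7.40, still need 2.0 g).
Take 0.6667 servings of spinach: +2.0 g protein for $0.77 (total $8.17, still need 0.0 g).
Filling from the cheapest source first is optimal under one linear minimum: $8.17.

$8.17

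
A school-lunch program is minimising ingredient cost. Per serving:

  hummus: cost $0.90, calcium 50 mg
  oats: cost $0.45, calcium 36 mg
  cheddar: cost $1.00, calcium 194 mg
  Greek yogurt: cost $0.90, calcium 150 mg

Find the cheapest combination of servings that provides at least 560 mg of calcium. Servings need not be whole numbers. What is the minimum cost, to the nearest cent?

Cost per mg of calcium: cheddar $0.0052, Greek yogurt $0.0060, oats $0.0125, hummus $0.0180.
With no serving limits, use only cheddar: 560 mg / 194 mg = 2.887 servings × $1.00 = $2.89.

$2.89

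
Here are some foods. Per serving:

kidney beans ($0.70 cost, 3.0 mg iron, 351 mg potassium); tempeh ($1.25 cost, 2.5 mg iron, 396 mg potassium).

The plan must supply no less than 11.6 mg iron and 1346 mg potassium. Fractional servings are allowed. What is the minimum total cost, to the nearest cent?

$2.71

With two linear requirements the optimum uses one or two foods; enumerate the corners.
kidney beans only: max(11.6/3.0, 1346/351) = 3.867 servings → $2.71.
tempeh only: max(11.6/2.5, 1346/396) = 4.64 servings → $5.80.
kidney beans + tempeh: intersection lies outside the first quadrant.
The minimum over all feasible corners is $2.71.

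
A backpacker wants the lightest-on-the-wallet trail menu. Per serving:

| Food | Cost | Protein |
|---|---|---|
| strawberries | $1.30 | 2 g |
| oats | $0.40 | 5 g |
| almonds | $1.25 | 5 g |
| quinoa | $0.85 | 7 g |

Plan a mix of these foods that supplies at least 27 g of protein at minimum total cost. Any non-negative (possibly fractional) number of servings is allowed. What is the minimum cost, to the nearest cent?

$2.16

Cost per g of protein: oats $0.0800, quinoa $0.1214, almonds $0.2500, strawberries $0.6500.
With no serving limits, use only oats: 27 g / 5 g = 5.4 servings × $0.40 = $2.16.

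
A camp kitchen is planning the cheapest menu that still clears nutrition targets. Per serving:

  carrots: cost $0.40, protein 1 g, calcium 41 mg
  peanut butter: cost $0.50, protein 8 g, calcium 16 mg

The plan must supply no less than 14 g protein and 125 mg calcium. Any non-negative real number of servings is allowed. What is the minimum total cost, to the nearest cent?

$1.71

carrots only: max(14/1, 125/41) = 14 servings → $5.60.
peanut butter only: max(14/8, 125/16) = 7.812 servings → $3.91.
carrots + peanut butter with both tight: 2.487 servings and 1.439 servings → $1.71.
So the least-cost plan costs $1.71.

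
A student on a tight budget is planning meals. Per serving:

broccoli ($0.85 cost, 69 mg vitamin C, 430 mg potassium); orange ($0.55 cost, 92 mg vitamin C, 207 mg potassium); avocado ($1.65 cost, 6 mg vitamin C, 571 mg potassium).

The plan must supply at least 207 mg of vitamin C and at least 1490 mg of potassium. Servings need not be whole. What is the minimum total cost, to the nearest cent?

$2.95

Check every corner: each single food scaled to meet both minima, and each pair solved so both constraints bind.
broccoli only: max(207/69, 1490/430) = 3.465 servings → $2.95.
orange only: max(207/92, 1490/207) = 7.198 servings → $3.96.
avocado only: max(207/6, 1490/571) = 34.5 servings → $56.92.
broccoli + orange with both targets exact would need a negative amount; discard.
broccoli + avocado with both tight: 2.967 servings and 0.3748 servings → $3.14.
orange + avocado with both tight: 2.13 servings and 1.837 servings → $4.20.
The minimum over all feasible corners is $2.95.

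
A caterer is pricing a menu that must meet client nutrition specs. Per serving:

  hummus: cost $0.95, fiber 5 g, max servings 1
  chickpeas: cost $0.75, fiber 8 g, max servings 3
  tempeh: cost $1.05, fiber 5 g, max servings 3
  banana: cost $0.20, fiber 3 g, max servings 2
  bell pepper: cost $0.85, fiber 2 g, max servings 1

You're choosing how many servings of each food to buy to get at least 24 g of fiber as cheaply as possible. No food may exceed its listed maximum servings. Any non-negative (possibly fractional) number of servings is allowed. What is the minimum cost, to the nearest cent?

$2.09

Cost per g of fiber: banana $0.0667, chickpeas $0.0938, hummus $0.1900, tempeh $0.2100, bell pepper $0.4250.
Take 2 servings of banana: +6.0 g fiber for $0.40 (total $0.40, still need 18.0 g).
Take 2.25 servings of chickpeas: +18.0 g fiber for $1.69 (total $2.09, still need 0.0 g).
Greedy by cheapest-per-g is optimal for a single linear constraint, so the minimum cost is $2.09.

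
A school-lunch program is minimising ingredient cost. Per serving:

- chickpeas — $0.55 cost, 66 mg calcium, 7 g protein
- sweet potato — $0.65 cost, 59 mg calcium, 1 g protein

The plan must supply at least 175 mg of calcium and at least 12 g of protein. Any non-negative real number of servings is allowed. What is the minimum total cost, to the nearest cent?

$1.46

Minimising a linear cost over {calcium ≥ 175, protein ≥ 12, servings ≥ 0} — the optimum is at a vertex, using one or two foods.
chickpeas only: max(175/66, 12/7) = 2.652 servings → $1.46.
sweet potato only: max(175/59, 12/1) = 12 servings → $7.80.
chickpeas + sweet potato with both tight: 1.536 servings and 1.248 servings → $1.66.
The minimum over all feasible corners is $1.46.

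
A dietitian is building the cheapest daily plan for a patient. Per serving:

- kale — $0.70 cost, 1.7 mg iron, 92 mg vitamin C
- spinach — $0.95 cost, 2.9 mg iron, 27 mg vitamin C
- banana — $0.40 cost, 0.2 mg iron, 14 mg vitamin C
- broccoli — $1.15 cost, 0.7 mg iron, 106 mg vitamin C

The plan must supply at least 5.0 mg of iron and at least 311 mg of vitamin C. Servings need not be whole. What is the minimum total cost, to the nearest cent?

For a min-cost LP with two ≥-constraints, a basic feasible solution has at most two positive variables.
kale only: max(5.0/1.7, 311/92) = 3.38 servings → $2.37.
spinach only: max(5.0/2.9, 311/27) = 11.52 servings → $10.94.
banana only: max(5.0/0.2, 311/14) = 25 servings → $10.00.
broccoli only: max(5.0/0.7, 311/106) = 7.143 servings → $8.21.
kale + spinach: intersection lies outside the first quadrant.
kale + banana with both tight: 1.444 servings and 12.72 servings → $6.10.
kale + broccoli with both tight: 2.697 servings and 0.5933 servings → $2.57.
spinach + banana with both tight: 0.2216 servings and 21.79 servings → $8.93.
spinach + broccoli with both tight: 1.082 servings and 2.658 servings → $4.09.
banana + broccoli: the both-tight solution has a negative serving — not a feasible corner.
So the least-cost plan costs $2.37.

$2.37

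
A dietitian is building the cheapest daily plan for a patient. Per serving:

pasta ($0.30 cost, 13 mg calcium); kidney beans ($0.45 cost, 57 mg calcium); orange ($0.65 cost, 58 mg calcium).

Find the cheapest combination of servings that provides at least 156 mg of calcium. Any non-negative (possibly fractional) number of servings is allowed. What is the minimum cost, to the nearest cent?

Cost per mg of calcium: kidney beans $0.0079, orange $0.0112, pasta $0.0231.
With no serving limits, use only kidney beans: 156 mg / 57 mg = 2.737 servings × $0.45 = $1.23.

$1.23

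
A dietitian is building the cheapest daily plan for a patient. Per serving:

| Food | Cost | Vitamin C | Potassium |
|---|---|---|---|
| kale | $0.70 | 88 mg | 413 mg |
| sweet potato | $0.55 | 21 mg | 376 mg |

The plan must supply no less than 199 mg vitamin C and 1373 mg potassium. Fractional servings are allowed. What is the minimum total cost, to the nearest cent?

$2.19

Check every corner: each single food scaled to meet both minima, and each pair solved so both constraints bind.
kale only: max(199/88, 1373/413) = 3.324 servings → $2.33.
sweet potato only: max(199/21, 1373/376) = 9.476 servings → $5.21.
kale + sweet potato with both tight: 1.884 servings and 1.583 servings → $2.19.
The minimum over all feasible corners is $2.19.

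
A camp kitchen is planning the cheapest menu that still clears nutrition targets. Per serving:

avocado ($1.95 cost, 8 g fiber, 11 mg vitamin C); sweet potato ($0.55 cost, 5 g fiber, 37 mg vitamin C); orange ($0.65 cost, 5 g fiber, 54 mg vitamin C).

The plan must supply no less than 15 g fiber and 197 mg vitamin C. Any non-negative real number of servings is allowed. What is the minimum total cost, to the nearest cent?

Compare the cost at each extreme point of the feasible region.
avocado only: max(15/8, 197/11) = 17.91 servings → $34.92.
sweet potato only: max(15/5, 197/37) = 5.324 servings → $2.93.
orange only: max(15/5, 197/54) = 3.648 servings → $2.37.
avocado + sweet potato with both targets exact would need a negative amount; discard.
avocado + orange: intersection lies outside the first quadrant.
sweet potato + orange: the both-tight solution has a negative serving — not a feasible corner.
The minimum over all feasible corners is $2.37.

$2.37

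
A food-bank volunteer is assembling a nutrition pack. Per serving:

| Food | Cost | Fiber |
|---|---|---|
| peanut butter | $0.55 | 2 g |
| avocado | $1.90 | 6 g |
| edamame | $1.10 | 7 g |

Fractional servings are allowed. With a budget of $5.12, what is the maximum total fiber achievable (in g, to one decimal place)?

Fiber per dollar: edamame 6.364, peanut butter 3.636, avocado 3.158.
With no serving limits, spend the whole cost allowance on edamame: $5.12 / $1.10 × 7 g = 32.6 g.

32.6 g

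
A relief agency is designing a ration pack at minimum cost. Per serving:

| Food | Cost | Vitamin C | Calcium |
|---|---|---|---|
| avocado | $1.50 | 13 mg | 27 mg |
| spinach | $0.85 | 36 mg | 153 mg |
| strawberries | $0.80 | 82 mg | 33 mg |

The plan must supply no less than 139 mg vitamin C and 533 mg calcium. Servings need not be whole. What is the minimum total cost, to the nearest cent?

$3.07

Compare the cost at each extreme point of the feasible region.
avocado only: max(139/13, 533/27) = 19.74 servings → $29.61.
spinach only: max(139/36, 533/153) = 3.861 servings → $3.28.
strawberries only: max(139/82, 533/33) = 16.15 servings → $12.92.
avocado + spinach with both tight: 2.044 servings and 3.123 servings → $5.72.
avocado + strawberries: intersection lies outside the first quadrant.
spinach + strawberries with both tight: 3.444 servings and 0.183 servings → $3.07.
So the least-cost plan costs $3.07.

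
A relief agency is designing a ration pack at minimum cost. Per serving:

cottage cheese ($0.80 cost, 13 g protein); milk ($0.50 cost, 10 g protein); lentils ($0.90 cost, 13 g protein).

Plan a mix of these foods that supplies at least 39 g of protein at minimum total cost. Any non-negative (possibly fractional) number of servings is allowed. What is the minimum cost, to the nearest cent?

$1.95

Cost per g of protein: milk $0.0500, cottage cheese $0.0615, lentils $0.0692.
With no serving limits, use only milk: 39 g / 10 g = 3.9 servings × $0.50 = $1.95.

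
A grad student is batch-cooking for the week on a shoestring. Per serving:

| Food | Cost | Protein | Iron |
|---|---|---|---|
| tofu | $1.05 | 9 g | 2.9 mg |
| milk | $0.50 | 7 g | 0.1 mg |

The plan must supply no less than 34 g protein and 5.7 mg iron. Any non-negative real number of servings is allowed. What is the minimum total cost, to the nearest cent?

$3.19

tofu only: max(34/9, 5.7/2.9) = 3.778 servings → $3.97.
milk only: max(34/7, 5.7/0.1) = 57 servings → $28.50.
tofu + milk with both tight: 1.881 servings and 2.438 servings → $3.19.
So the least-cost plan costs $3.19.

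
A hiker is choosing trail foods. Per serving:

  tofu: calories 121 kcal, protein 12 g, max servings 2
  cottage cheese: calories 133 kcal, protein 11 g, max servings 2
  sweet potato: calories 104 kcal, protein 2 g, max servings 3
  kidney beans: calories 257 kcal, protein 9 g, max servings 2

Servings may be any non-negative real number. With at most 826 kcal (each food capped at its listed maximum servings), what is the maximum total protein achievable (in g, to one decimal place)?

Protein per kcal: tofu 0.09917, cottage cheese 0.08271, kidney beans 0.03502, sweet potato 0.01923.
Take 2 servings of tofu: uses 242 kcal, +24.0 g protein (running total 24.0 g).
Take 2 servings of cottage cheese: uses 266 kcal, +22.0 g protein (running total 46.0 g).
Take 1.237 servings of kidney beans: uses 318 kcal, +11.1 g protein (running total 57.1 g).
Filling greedily by protein-per-kcal is optimal for one linear limit, giving 57.1 g.

57.1 g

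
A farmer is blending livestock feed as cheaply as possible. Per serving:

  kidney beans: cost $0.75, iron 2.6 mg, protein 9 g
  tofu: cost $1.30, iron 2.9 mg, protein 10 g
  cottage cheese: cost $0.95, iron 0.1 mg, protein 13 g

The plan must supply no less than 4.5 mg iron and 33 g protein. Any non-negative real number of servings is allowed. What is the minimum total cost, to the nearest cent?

$2.57

For a min-cost LP with two ≥-constraints, a basic feasible solution has at most two positive variables.
kidney beans only: max(4.5/2.6, 33/9) = 3.667 servings → $2.75.
tofu only: max(4.5/2.9, 33/10) = 3.3 servings → $4.29.
cottage cheese only: max(4.5/0.1, 33/13) = 45 servings → $42.75.
kidney beans + tofu: intersection lies outside the first quadrant.
kidney beans + cottage cheese with both tight: 1.678 servings and 1.377 servings → $2.57.
tofu + cottage cheese with both tight: 1.504 servings and 1.381 servings → $3.27.
So the least-cost plan costs $2.57.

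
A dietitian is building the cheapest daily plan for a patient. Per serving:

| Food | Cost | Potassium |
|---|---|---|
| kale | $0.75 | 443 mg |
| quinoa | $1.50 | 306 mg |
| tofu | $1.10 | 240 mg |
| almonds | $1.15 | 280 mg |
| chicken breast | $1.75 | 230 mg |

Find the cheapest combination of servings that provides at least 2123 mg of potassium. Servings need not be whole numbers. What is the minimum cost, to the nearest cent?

Cost per mg of potassium: kale $0.0017, almonds $0.0041, tofu $0.0046, quinoa $0.0049, chicken breast $0.0076.
With no serving limits, use only kale: 2123 mg / 443 mg = 4.792 servings × $0.75 = $3.59.

$3.59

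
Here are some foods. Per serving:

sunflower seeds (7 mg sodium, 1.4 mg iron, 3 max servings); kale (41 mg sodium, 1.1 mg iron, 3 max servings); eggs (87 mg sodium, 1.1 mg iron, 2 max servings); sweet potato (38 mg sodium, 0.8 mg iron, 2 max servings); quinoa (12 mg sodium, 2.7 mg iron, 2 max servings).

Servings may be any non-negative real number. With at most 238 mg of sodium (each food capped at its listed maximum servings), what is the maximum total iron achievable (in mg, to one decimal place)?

14.4 mg

Iron per mg sodium: quinoa 0.225, sunflower seeds 0.2, kale 0.02683, sweet potato 0.02105, eggs 0.01264.
Take 2 servings of quinoa: uses 24 mg sodium, +5.4 mg iron (running total 5.4 mg).
Take 3 servings of sunflower seeds: uses 21 mg sodium, +4.2 mg iron (running total 9.6 mg).
Take 3 servings of kale: uses 123 mg sodium, +3.3 mg iron (running total 12.9 mg).
Take 1.842 servings of sweet potato: uses 70 mg sodium, +1.5 mg iron (running total 14.4 mg).
Greedy by best ratio exhausts the sodium allowance optimally: 14.4 mg.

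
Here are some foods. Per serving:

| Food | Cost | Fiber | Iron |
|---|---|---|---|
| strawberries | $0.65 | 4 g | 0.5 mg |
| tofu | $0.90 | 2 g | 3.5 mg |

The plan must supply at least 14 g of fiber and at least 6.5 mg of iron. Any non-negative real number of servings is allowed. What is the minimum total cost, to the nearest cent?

$3.12

Two binding constraints pin down two serving amounts, so the optimal mix uses at most two foods. The candidates are each food alone (scaled to the tighter of fiber/iron) and each pair with both constraints tight.
strawberries only: max(14/4, 6.5/0.5) = 13 servings → $8.45.
tofu only: max(14/2, 6.5/3.5) = 7 servings → $6.30.
strawberries + tofu with both tight: 2.769 servings and 1.462 servings → $3.12.
Cheapest feasible corner: $3.12.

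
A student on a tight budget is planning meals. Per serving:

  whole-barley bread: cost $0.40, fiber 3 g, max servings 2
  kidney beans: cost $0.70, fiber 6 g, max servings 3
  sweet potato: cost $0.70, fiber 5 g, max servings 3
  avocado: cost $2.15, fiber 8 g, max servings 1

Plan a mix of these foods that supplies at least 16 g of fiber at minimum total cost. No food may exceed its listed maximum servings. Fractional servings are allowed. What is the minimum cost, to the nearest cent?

Cost per g of fiber: kidney beans $0.1167, whole-barley bread $0.1333, sweet potato $0.1400, avocado $0.2687.
Take 2.667 servings of kidney beans: +16.0 g fiber for $1.87 (total $1.87, still need 0.0 g).
Filling from the cheapest source first is optimal under one linear minimum: $1.87.

$1.87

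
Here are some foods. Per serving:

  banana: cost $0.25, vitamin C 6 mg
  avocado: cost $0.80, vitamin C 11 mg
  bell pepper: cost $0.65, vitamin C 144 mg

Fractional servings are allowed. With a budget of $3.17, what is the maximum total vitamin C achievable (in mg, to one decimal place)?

Vitamin C per dollar: bell pepper 221.5, banana 24, avocado 13.75.
With no serving limits, spend the whole cost allowance on bell pepper: $3.17 / $0.65 × 144 mg = 702.3 mg.

702.3 mg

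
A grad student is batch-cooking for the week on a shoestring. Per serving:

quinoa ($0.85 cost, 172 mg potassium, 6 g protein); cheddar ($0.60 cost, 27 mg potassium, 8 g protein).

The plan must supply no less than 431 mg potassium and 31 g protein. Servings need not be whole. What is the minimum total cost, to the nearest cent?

$3.19

For a min-cost LP with two ≥-constraints, a basic feasible solution has at most two positive variables.
quinoa only: max(431/172, 31/6) = 5.167 servings → $4.39.
cheddar only: max(431/27, 31/8) = 15.96 servings → $9.58.
quinoa + cheddar with both tight: 2.151 servings and 2.262 servings → $3.19.
So the least-cost plan costs $3.19.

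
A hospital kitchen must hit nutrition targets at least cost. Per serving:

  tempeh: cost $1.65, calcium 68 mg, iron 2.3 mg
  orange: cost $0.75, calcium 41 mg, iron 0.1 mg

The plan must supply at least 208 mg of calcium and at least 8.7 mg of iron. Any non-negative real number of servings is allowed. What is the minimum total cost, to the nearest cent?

Compare the cost at each extreme point of the feasible region.
tempeh only: max(208/68, 8.7/2.3) = 3.783 servings → $6.24.
orange only: max(208/41, 8.7/0.1) = 87 servings → $65.25.
tempeh + orange with both targets exact would need a negative amount; discard.
The minimum over all feasible corners is $6.24.

$6.24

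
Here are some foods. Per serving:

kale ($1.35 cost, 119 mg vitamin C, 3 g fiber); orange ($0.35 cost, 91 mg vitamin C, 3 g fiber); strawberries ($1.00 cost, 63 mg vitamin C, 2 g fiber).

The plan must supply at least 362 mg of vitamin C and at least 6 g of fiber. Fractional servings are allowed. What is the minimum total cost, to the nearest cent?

Check every corner: each single food scaled to meet both minima, and each pair solved so both constraints bind.
kale only: max(362/119, 6/3) = 3.042 servings → $4.11.
orange only: max(362/91, 6/3) = 3.978 servings → $1.39.
strawberries only: max(362/63, 6/2) = 5.746 servings → $5.75.
kale + orange: intersection lies outside the first quadrant.
kale + strawberries: intersection lies outside the first quadrant.
orange + strawberries with both targets exact would need a negative amount; discard.
The minimum over all feasible corners is $1.39.

$1.39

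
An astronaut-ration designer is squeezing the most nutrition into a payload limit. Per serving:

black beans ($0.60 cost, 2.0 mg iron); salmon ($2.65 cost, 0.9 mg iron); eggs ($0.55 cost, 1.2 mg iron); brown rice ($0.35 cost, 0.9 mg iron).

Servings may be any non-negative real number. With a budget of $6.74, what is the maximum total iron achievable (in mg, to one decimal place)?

22.5 mg

Iron per dollar: black beans 3.333, brown rice 2.571, eggs 2.182, salmon 0.3396.
With no serving limits, spend the whole cost allowance on black beans: $6.74 / $0.60 × 2.0 mg = 22.5 mg.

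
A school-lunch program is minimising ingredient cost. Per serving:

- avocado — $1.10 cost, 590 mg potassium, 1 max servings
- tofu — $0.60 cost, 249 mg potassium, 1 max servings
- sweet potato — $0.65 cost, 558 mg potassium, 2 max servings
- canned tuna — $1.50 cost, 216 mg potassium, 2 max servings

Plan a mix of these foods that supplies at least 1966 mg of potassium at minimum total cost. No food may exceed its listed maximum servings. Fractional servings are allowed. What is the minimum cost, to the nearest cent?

$3.08

Cost per mg of potassium: sweet potato $0.0012, avocado $0.0019, tofu $0.0024, canned tuna $0.0069.
Take 2 servings of sweet potato: +1116.0 mg potassium for $1.30 (total $1.30, still need 850.0 mg).
Take 1 serving of avocado: +590.0 mg potassium for $1.10 (total $2.40, still need 260.0 mg).
Take 1 serving of tofu: +249.0 mg potassium for $0.60 (total $3.00, still need 11.0 mg).
Take 0.05093 servings of canned tuna: +11.0 mg potassium for $0.08 (total $3.08, still need 0.0 mg).
Filling from the cheapest source first is optimal under one linear minimum: $3.08.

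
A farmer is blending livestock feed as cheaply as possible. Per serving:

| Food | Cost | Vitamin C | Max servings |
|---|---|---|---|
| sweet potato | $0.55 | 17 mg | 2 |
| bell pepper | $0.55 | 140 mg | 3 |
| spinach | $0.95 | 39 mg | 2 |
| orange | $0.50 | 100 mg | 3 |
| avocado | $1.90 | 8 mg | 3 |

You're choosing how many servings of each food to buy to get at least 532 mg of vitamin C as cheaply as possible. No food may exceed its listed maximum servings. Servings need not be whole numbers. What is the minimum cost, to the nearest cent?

Cost per mg of vitamin C: bell pepper $0.0039, orange $0.0050, spinach $0.0244, sweet potato $0.0324, avocado $0.2375.
Take 3 servings of bell pepper: +420.0 mg vitamin C for $1.65 (total $1.65, still need 112.0 mg).
Take 1.12 servings of orange: +112.0 mg vitamin C for $0.56 (total $2.21, still need 0.0 mg).
Greedy by cheapest-per-mg is optimal for a single linear constraint, so the minimum cost is $2.21.

$2.21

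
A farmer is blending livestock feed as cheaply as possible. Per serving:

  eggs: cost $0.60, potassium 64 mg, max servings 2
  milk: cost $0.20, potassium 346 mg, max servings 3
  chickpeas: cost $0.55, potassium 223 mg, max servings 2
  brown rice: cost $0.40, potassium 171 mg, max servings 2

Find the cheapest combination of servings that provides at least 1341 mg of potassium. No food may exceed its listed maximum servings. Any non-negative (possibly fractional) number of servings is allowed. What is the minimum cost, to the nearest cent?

Cost per mg of potassium: milk $0.0006, brown rice $0.0023, chickpeas $0.0025, eggs $0.0094.
Take 3 servings of milk: +1038.0 mg potassium for $0.60 (total $0.60, still need 303.0 mg).
Take 1.772 servings of brown rice: +303.0 mg potassium for $0.71 (total $1.31, still need 0.0 mg).
Filling from the cheapest source first is optimal under one linear minimum: $1.31.

$1.31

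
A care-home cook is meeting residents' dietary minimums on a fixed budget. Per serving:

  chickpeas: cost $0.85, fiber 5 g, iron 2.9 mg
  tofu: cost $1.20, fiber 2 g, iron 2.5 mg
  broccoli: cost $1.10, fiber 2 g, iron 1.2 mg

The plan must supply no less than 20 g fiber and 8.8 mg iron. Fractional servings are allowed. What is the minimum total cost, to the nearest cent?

$3.40

This is a tiny linear program; its minimum lies at a vertex of the feasible set. List the vertices and price them.
chickpeas only: max(20/5, 8.8/2.9) = 4 servings → $3.40.
tofu only: max(20/2, 8.8/2.5) = 10 servings → $12.00.
broccoli only: max(20/2, 8.8/1.2) = 10 servings → $11.00.
chickpeas + tofu: the both-tight solution has a negative serving — not a feasible corner.
chickpeas + broccoli: the both-tight solution has a negative serving — not a feasible corner.
tofu + broccoli: intersection lies outside the first quadrant.
Cheapest feasible corner: $3.40.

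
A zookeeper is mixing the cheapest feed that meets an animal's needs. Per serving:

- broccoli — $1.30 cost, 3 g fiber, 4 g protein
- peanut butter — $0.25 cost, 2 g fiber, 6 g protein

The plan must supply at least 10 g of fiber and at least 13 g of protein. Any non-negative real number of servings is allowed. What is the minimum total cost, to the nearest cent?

$1.25

Minimising a linear cost over {fiber ≥ 10, protein ≥ 13, servings ≥ 0} — the optimum is at a vertex, using one or two foods.
broccoli only: max(10/3, 13/4) = 3.333 servings → $4.33.
peanut butter only: max(10/2, 13/6) = 5 servings → $1.25.
broccoli + peanut butter with both targets exact would need a negative amount; discard.
So the least-cost plan costs $1.25.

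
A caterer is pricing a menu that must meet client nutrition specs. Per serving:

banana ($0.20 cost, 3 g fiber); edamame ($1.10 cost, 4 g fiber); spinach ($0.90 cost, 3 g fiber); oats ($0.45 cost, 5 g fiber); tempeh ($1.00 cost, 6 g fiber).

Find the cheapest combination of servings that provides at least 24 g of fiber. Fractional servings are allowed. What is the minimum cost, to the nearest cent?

$1.60

Cost per g of fiber: banana $0.0667, oats $0.0900, tempeh $0.1667, edamame $0.2750, spinach $0.3000.
With no serving limits, use only banana: 24 g / 3 g = 8 servings × $0.20 = $1.60.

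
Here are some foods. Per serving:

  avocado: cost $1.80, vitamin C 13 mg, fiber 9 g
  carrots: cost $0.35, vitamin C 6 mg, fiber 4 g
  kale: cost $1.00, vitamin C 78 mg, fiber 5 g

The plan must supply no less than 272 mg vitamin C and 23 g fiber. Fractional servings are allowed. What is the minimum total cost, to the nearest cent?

avocado only: max(272/13, 23/9) = 20.92 servings → $37.66.
carrots only: max(272/6, 23/4) = 45.33 servings → $15.87.
kale only: max(272/78, 23/5) = 4.6 servings → $4.60.
avocado + carrots: the both-tight solution has a negative serving — not a feasible corner.
avocado + kale with both tight: 0.6813 servings and 3.374 servings → $4.60.
carrots + kale with both tight: 1.539 servings and 3.369 servings → $3.91.
The minimum over all feasible corners is $3.91.

$3.91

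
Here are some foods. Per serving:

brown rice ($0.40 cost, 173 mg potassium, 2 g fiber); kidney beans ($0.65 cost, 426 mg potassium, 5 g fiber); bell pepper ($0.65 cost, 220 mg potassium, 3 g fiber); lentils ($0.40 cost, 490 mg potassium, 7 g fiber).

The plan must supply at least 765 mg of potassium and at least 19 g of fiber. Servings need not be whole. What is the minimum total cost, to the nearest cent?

$1.09

Check every corner: each single food scaled to meet both minima, and each pair solved so both constraints bind.
brown rice only: max(765/173, 19/2) = 9.5 servings → $3.80.
kidney beans only: max(765/426, 19/5) = 3.8 servings → $2.47.
bell pepper only: max(765/220, 19/3) = 6.333 servings → $4.12.
lentils only: max(765/490, 19/7) = 2.714 servings → $1.09.
brown rice + kidney beans: the both-tight solution has a negative serving — not a feasible corner.
brown rice + bell pepper: intersection lies outside the first quadrant.
brown rice + lentils: intersection lies outside the first quadrant.
kidney beans + bell pepper: intersection lies outside the first quadrant.
kidney beans + lentils: intersection lies outside the first quadrant.
bell pepper + lentils with both targets exact would need a negative amount; discard.
The minimum over all feasible corners is $1.09.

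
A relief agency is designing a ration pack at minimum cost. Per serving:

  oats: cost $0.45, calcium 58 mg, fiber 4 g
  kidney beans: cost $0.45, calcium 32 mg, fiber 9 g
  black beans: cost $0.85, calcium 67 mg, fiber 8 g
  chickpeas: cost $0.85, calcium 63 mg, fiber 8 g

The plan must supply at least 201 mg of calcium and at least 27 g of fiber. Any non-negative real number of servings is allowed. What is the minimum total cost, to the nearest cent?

oats only: max(201/58, 27/4) = 6.75 servings → $3.04.
kidney beans only: max(201/32, 27/9) = 6.281 servings → $2.83.
black beans only: max(201/67, 27/8) = 3.375 servings → $2.87.
chickpeas only: max(201/63, 27/8) = 3.375 servings → $2.87.
oats + kidney beans with both tight: 2.398 servings and 1.934 servings → $1.95.
oats + black beans: the both-tight solution has a negative serving — not a feasible corner.
oats + chickpeas with both targets exact would need a negative amount; discard.
kidney beans + black beans with both tight: 0.5793 servings and 2.723 servings → $2.58.
kidney beans + chickpeas with both tight: 0.299 servings and 3.039 servings → $2.72.
black beans + chickpeas: intersection lies outside the first quadrant.
So the least-cost plan costs $1.95.

$1.95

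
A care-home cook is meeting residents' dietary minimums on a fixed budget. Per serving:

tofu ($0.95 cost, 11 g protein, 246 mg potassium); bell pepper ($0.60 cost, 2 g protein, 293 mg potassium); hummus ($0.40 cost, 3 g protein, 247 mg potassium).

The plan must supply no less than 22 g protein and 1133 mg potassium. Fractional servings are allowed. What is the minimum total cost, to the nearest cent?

$2.40

Compare the cost at each extreme point of the feasible region.
tofu only: max(22/11, 1133/246) = 4.606 servings → $4.38.
bell pepper only: max(22/2, 1133/293) = 11 servings → $6.60.
hummus only: max(22/3, 1133/247) = 7.333 servings → $2.93.
tofu + bell pepper with both tight: 1.531 servings and 2.582 servings → $3.00.
tofu + hummus with both tight: 1.028 servings and 3.563 servings → $2.40.
bell pepper + hummus: intersection lies outside the first quadrant.
Cheapest feasible corner: $2.40.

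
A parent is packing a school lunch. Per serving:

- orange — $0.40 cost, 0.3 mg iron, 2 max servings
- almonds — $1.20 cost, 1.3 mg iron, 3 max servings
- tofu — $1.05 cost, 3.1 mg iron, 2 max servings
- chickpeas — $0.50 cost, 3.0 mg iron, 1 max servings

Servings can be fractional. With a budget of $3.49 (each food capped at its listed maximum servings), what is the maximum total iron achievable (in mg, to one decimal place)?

Iron per dollar: chickpeas 6, tofu 2.952, almonds 1.083, orange 0.75.
Take 1 serving of chickpeas: spends $0.50, +3.0 mg iron (running total 3.0 mg).
Take 2 servings of tofu: spends $2.10, +6.2 mg iron (running total 9.2 mg).
Take 0.7417 servings of almonds: spends $0.89, +1.0 mg iron (running total 10.2 mg).
Greedy by best ratio exhausts the cost allowance optimally: 10.2 mg.

10.2 mg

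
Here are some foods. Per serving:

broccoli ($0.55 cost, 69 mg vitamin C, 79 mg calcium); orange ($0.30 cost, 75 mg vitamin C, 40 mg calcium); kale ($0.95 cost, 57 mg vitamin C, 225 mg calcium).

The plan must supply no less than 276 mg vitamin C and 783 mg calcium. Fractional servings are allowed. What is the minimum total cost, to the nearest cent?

The cheapest plan sits at a corner of the feasible region — with two constraints it uses at most two foods.
broccoli only: max(276/69, 783/79) = 9.911 servings → $5.45.
orange only: max(276/75, 783/40) = 19.57 servings → $5.87.
kale only: max(276/57, 783/225) = 4.842 servings → $4.60.
broccoli + orange with both targets exact would need a negative amount; discard.
broccoli + kale with both tight: 1.585 servings and 2.924 servings → $3.65.
orange + kale with both tight: 1.197 servings and 3.267 servings → $3.46.
The minimum over all feasible corners is $3.46.

$3.46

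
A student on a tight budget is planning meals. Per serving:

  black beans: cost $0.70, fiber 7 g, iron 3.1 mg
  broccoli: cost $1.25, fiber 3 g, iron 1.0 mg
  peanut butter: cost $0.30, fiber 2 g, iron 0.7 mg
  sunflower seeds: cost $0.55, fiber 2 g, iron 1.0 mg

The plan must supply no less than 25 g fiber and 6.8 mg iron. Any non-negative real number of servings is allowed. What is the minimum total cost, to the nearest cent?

$2.50

This is a tiny linear program; its minimum lies at a vertex of the feasible set. List the vertices and price them.
black beans only: max(25/7, 6.8/3.1) = 3.571 servings → $2.50.
broccoli only: max(25/3, 6.8/1.0) = 8.333 servings → $10.42.
peanut butter only: max(25/2, 6.8/0.7) = 12.5 servings → $3.75.
sunflower seeds only: max(25/2, 6.8/1.0) = 12.5 servings → $6.88.
black beans + broccoli with both targets exact would need a negative amount; discard.
black beans + peanut butter: the both-tight solution has a negative serving — not a feasible corner.
black beans + sunflower seeds: the both-tight solution has a negative serving — not a feasible corner.
broccoli + peanut butter with both targets exact would need a negative amount; discard.
broccoli + sunflower seeds with both targets exact would need a negative amount; discard.
peanut butter + sunflower seeds with both targets exact would need a negative amount; discard.
The minimum over all feasible corners is $2.50.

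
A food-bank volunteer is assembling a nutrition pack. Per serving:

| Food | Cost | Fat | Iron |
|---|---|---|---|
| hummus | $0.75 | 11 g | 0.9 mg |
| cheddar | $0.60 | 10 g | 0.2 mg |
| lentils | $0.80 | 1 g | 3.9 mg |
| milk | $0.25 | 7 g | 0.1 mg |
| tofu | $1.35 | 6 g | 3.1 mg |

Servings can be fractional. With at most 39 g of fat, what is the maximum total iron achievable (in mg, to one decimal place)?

152.1 mg

Iron per g fat: lentils 3.9, tofu 0.5167, hummus 0.08182, cheddar 0.02, milk 0.01429.
With no serving limits, spend the whole fat allowance on lentils: 39 g / 1 g × 3.9 mg = 152.1 mg.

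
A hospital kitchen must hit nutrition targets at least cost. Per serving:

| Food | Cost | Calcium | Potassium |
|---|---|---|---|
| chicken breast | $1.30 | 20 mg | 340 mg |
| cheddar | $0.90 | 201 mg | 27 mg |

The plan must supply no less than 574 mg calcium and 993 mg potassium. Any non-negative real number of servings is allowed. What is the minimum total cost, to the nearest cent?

$5.86

At the optimum either one food covers both requirements or two foods hit both targets exactly; no other combination can be cheaper.
chicken breast only: max(574/20, 993/340) = 28.7 servings → $37.31.
cheddar only: max(574/201, 993/27) = 36.78 servings → $33.10.
chicken breast + cheddar with both tight: 2.715 servings and 2.586 servings → $5.86.
The minimum over all feasible corners is $5.86.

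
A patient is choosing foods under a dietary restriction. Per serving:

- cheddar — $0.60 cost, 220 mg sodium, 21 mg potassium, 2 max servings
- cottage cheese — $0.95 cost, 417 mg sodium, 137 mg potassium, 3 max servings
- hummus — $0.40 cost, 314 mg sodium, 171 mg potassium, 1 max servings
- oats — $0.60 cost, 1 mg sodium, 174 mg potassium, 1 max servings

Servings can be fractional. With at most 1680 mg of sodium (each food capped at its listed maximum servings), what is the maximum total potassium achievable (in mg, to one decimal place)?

Potassium per mg sodium: oats 174, hummus 0.5446, cottage cheese 0.3285, cheddar 0.09545.
Take 1 serving of oats: uses 1 mg sodium, +174.0 mg potassium (running total 174.0 mg).
Take 1 serving of hummus: uses 314 mg sodium, +171.0 mg potassium (running total 345.0 mg).
Take 3 servings of cottage cheese: uses 1251 mg sodium, +411.0 mg potassium (running total 756.0 mg).
Take 0.5182 servings of cheddar: uses 114 mg sodium, +10.9 mg potassium (running total 766.9 mg).
Greedy by best ratio exhausts the sodium allowance optimally: 766.9 mg.

766.9 mg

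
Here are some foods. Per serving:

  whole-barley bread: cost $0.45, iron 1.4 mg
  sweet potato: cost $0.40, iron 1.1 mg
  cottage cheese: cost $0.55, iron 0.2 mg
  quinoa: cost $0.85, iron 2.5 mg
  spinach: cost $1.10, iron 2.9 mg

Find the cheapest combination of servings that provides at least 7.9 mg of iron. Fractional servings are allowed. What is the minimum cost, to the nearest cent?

Cost per mg of iron: whole-barley bread $0.3214, quinoa $0.3400, sweet potato $0.3636, spinach $0.3793, cottage cheese $2.7500.
With no serving limits, use only whole-barley bread: 7.9 mg / 1.4 mg = 5.643 servings × $0.45 = $2.54.

$2.54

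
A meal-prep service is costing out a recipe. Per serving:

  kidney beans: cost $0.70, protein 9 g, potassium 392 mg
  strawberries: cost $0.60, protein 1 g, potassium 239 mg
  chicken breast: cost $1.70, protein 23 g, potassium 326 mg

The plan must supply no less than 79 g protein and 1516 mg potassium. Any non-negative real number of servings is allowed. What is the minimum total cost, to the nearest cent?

A basic optimal solution has at most two foods positive. Try each food alone and each pair with both targets met exactly.
kidney beans only: max(79/9, 1516/392) = 8.778 servings → $6.14.
strawberries only: max(79/1, 1516/239) = 79 servings → $47.40.
chicken breast only: max(79/23, 1516/326) = 4.65 servings → $7.91.
kidney beans + strawberries with both targets exact would need a negative amount; discard.
kidney beans + chicken breast with both tight: 1.499 servings and 2.848 servings → $5.89.
strawberries + chicken breast with both tight: 1.763 servings and 3.358 servings → $6.77.
The minimum over all feasible corners is $5.89.

$5.89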